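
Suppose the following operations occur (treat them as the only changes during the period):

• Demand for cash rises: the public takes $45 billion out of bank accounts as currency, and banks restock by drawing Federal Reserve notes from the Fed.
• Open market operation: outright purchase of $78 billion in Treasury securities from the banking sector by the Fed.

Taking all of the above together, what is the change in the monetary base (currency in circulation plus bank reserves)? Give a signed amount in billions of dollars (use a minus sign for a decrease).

Fed balance sheet:
  Assets:      Securities +$78B
  Liabilities: Bank reserves +$33B, Currency in circulation +$45B
Commercial banking system:
  Assets:      Reserves at CB +$33B, Securities −$78B
  Liabilities: Checkable deposits −$45B
Monetary base = currency + reserves: +$45B + (+$33B) = +$78 billion.

+$78 billion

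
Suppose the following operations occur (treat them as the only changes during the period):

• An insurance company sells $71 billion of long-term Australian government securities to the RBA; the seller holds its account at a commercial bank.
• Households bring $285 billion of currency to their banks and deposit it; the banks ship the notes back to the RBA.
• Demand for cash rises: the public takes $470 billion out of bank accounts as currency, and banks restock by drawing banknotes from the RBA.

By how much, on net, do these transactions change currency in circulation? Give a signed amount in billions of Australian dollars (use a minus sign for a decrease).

+$185 billion

Asset purchase (from non-banks) $71 billion: no currency enters or leaves circulation → 0.
Currency deposit $285 billion: notes return to the central bank → −$285B.
Currency withdrawal $470 billion: notes leave the central bank → +$470B.
Net: 0 − 285 + 470 = +$185 billion.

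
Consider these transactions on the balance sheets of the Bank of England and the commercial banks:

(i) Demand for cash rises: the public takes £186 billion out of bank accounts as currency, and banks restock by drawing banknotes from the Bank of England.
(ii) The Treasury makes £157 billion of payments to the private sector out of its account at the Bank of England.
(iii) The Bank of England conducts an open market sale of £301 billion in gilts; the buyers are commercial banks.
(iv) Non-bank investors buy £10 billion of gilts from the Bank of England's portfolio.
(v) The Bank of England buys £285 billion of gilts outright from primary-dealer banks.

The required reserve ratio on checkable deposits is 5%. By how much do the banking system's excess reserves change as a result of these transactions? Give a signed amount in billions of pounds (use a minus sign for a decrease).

-£53.05 billion

Currency withdrawal £186 billion: reserves −£186B, deposits −£186B.
Government spending £157 billion: reserves +£157B, deposits +£157B.
OMO sale (to banks) £301 billion: reserves −£301B, deposits 0.
Asset sale (to non-banks) £10 billion: reserves −£10B, deposits −£10B.
OMO purchase (from banks) £285 billion: reserves +£285B, deposits 0.
Totals: Δreserves = −£55B, Δdeposits = −£39B.
Δrequired reserves = 5% × −£39B = −£1.95B.
Δexcess reserves = Δreserves − Δrequired = −£55B − (−£1.95B) = -£53.05 billion.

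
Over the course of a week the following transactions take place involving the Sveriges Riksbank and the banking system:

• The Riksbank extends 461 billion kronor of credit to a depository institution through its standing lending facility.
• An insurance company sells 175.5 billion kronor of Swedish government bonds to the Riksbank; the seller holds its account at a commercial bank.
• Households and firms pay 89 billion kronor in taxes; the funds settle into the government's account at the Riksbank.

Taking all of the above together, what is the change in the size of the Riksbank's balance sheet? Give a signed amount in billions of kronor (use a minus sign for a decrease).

+636.5 billion

Discount-window loan 461 billion kronor: a Riksbank asset is acquired → +461B.
Asset purchase (from non-banks) 175.5 billion kronor: a Riksbank asset is acquired → +175.5B.
Government account inflow 89 billion kronor: only the composition of liabilities changes → 0.
Net: 461 + 175.5 + 0 = +636.5 billion.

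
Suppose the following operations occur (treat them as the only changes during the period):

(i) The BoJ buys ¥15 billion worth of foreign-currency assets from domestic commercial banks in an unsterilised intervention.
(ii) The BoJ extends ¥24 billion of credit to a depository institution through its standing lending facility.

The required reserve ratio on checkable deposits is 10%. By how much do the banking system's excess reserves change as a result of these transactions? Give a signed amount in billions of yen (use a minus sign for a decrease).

FX purchase ¥15 billion: reserves +¥15B, deposits 0.
Discount-window loan ¥24 billion: reserves +¥24B, deposits 0.
Totals: Δreserves = +¥39B, Δdeposits = 0.
Δrequired reserves = 10% × 0 = 0.
Δexcess reserves = Δreserves − Δrequired = +¥39B − (0) = +¥39 billion.

+¥39 billion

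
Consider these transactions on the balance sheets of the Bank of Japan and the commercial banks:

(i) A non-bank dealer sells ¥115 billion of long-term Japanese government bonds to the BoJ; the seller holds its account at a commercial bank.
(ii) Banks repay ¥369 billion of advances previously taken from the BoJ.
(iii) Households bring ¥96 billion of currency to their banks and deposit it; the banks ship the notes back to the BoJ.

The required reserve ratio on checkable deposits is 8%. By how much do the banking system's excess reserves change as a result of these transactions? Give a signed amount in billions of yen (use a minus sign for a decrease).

Asset purchase (from non-banks) ¥115 billion: reserves +¥115B, deposits +¥115B.
Discount-window repayment ¥369 billion: reserves −¥369B, deposits 0.
Currency deposit ¥96 billion: reserves +¥96B, deposits +¥96B.
Totals: Δreserves = −¥158B, Δdeposits = +¥211B.
Δrequired reserves = 8% × +¥211B = +¥16.88B.
Δexcess reserves = Δreserves − Δrequired = −¥158B − (+¥16.88B) = -¥174.88 billion.

-¥174.88 billion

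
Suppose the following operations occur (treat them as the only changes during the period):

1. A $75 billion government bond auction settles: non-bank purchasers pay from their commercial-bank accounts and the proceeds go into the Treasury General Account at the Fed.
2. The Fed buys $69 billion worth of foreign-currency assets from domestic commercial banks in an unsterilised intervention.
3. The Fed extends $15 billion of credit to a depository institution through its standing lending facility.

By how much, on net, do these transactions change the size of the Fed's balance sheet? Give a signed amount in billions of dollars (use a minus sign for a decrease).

+$84 billion

Government account inflow $75 billion: only the composition of liabilities changes → 0.
FX purchase $69 billion: a Fed asset is acquired → +$69B.
Discount-window loan $15 billion: a Fed asset is acquired → +$15B.
Net: 0 + 69 + 15 = +$84 billion.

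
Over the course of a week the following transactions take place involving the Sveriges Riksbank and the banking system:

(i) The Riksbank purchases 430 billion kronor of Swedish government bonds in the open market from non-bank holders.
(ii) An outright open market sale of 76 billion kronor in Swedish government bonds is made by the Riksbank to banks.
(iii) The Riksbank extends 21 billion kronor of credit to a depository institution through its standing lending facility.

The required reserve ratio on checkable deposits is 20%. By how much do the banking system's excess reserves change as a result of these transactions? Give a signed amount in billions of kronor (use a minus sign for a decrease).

+289 billion

Asset purchase (from non-banks) 430 billion kronor: reserves +430B, deposits +430B.
OMO sale (to banks) 76 billion kronor: reserves −76B, deposits 0.
Discount-window loan 21 billion kronor: reserves +21B, deposits 0.
Totals: Δreserves = +375B, Δdeposits = +430B.
Δrequired reserves = 20% × +430B = +86B.
Δexcess reserves = Δreserves − Δrequired = +375B − (+86B) = +289 billion.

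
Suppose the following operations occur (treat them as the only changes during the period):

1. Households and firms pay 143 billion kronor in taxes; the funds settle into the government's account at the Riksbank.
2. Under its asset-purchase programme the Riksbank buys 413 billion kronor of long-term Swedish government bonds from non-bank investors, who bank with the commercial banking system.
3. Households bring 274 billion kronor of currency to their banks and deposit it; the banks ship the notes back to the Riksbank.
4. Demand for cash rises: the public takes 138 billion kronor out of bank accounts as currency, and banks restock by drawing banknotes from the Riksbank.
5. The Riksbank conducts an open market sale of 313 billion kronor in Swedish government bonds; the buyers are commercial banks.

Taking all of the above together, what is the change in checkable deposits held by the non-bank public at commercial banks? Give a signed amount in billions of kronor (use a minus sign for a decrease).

+406 billion

Government account inflow 143 billion kronor: non-bank counterparties' bank balances fall → −143B.
Asset purchase (from non-banks) 413 billion kronor: non-bank counterparties' bank balances rise → +413B.
Currency deposit 274 billion kronor: non-bank counterparties' bank balances rise → +274B.
Currency withdrawal 138 billion kronor: non-bank counterparties' bank balances fall → −138B.
OMO sale (to banks) 313 billion kronor: the counterparty is a bank, so public deposits are unchanged → 0.
Net: −143 + 413 + 274 − 138 + 0 = +406 billion.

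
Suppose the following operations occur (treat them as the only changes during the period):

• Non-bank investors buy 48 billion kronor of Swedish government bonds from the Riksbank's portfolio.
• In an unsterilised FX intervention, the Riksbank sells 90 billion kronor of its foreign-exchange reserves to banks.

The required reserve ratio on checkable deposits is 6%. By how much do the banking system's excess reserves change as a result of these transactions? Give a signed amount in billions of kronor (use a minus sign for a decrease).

Asset sale (to non-banks) 48 billion kronor: reserves −48B, deposits −48B.
FX sale 90 billion kronor: reserves −90B, deposits 0.
Totals: Δreserves = −138B, Δdeposits = −48B.
Δrequired reserves = 6% × −48B = −2.88B.
Δexcess reserves = Δreserves − Δrequired = −138B − (−2.88B) = -135.12 billion.

-135.12 billion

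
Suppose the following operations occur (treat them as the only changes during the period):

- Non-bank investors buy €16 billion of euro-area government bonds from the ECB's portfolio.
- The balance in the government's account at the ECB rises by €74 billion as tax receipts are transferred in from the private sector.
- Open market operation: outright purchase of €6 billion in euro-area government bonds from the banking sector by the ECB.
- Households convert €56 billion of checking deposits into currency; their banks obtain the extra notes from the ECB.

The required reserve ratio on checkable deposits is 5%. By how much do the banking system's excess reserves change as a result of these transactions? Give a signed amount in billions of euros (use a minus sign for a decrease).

-€132.7 billion

Asset sale (to non-banks) €16 billion: reserves −€16B, deposits −€16B.
Government account inflow €74 billion: reserves −€74B, deposits −€74B.
OMO purchase (from banks) €6 billion: reserves +€6B, deposits 0.
Currency withdrawal €56 billion: reserves −€56B, deposits −€56B.
Totals: Δreserves = −€140B, Δdeposits = −€146B.
Δrequired reserves = 5% × −€146B = −€7.3B.
Δexcess reserves = Δreserves − Δrequired = −€140B − (−€7.3B) = -€132.7 billion.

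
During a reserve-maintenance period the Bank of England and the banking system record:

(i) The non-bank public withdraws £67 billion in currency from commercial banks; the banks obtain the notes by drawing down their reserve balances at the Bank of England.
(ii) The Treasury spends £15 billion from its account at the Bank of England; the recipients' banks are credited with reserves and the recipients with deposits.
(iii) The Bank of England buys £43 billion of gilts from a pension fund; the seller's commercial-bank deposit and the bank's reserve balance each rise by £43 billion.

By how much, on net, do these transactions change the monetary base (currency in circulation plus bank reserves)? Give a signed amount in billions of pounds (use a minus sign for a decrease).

+£58 billion

Currency withdrawal £67 billion: just a shift between currency and reserves — both are base money → 0.
Government spending £15 billion: a non-base liability converts back to reserves → +£15B.
Asset purchase (from non-banks) £43 billion: Bank of England balance sheet expands → +£43B.
Net: 0 + 15 + 43 = +£58 billion.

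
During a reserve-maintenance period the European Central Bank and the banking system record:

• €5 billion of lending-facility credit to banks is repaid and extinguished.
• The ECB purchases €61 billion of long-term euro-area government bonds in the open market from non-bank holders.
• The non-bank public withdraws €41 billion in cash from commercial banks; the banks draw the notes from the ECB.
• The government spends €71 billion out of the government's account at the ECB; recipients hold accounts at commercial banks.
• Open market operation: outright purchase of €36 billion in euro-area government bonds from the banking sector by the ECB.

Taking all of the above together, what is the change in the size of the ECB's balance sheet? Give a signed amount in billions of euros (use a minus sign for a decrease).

+€92 billion

ECB balance sheet:
  Assets:      Securities +€97B, Loans to banks −€5B
  Liabilities: Bank reserves +€122B, Currency in circulation +€41B, Government deposits −€71B
Change in total ECB assets = +€92 billion.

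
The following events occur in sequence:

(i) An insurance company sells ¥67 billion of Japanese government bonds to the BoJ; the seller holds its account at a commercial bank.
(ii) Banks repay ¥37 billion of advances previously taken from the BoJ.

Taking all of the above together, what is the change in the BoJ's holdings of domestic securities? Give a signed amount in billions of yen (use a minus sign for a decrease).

Asset purchase (from non-banks) ¥67 billion: securities added to the BoJ's portfolio → +¥67B.
Discount-window repayment ¥37 billion: the BoJ's securities portfolio is untouched → 0.
Net: 67 + 0 = +¥67 billion.

+¥67 billion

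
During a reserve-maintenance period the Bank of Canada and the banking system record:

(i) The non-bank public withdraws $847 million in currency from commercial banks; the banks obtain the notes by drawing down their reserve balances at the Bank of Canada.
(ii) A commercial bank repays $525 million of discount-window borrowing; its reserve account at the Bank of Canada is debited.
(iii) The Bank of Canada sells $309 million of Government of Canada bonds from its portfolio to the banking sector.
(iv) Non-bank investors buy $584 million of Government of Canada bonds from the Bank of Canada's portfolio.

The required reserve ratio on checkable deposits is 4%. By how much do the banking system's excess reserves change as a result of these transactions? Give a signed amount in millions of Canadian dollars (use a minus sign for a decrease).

Currency withdrawal $847 million: reserves −$847M, deposits −$847M.
Discount-window repayment $525 million: reserves −$525M, deposits 0.
OMO sale (to banks) $309 million: reserves −$309M, deposits 0.
Asset sale (to non-banks) $584 million: reserves −$584M, deposits −$584M.
Totals: Δreserves = −$2265M, Δdeposits = −$1431M.
Δrequired reserves = 4% × −$1431M = −$57.24M.
Δexcess reserves = Δreserves − Δrequired = −$2265M − (−$57.24M) = -$2207.76 million.

-$2207.76 million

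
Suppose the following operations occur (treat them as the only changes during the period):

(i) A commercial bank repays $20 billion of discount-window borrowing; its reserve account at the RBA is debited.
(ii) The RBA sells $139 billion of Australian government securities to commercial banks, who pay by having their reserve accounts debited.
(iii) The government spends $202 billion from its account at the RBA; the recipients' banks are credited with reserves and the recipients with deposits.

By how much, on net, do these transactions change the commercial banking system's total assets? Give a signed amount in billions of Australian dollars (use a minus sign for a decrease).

+$182 billion

RBA balance sheet:
  Assets:      Securities −$139B, Loans to banks −$20B
  Liabilities: Bank reserves +$43B, Government deposits −$202B
Commercial banking system:
  Assets:      Reserves at CB +$43B, Securities +$139B
  Liabilities: Checkable deposits +$202B, Borrowings from CB −$20B
Change in total bank assets = +$182 billion.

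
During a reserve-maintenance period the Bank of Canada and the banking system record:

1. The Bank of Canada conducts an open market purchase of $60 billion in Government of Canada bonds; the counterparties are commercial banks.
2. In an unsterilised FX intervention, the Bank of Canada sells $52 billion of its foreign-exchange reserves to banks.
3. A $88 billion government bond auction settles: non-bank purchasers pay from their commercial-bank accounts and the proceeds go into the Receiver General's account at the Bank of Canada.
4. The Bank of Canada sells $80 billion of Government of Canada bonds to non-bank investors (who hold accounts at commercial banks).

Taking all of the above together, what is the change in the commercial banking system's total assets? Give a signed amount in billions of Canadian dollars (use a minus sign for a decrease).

-$168 billion

OMO purchase (from banks) $60 billion: just an asset swap on bank balance sheets → 0.
FX sale $52 billion: just an asset swap on bank balance sheets → 0.
Government account inflow $88 billion: bank balance sheets shrink → −$88B.
Asset sale (to non-banks) $80 billion: bank balance sheets shrink → −$80B.
Net: 0 + 0 − 88 − 80 = -$168 billion.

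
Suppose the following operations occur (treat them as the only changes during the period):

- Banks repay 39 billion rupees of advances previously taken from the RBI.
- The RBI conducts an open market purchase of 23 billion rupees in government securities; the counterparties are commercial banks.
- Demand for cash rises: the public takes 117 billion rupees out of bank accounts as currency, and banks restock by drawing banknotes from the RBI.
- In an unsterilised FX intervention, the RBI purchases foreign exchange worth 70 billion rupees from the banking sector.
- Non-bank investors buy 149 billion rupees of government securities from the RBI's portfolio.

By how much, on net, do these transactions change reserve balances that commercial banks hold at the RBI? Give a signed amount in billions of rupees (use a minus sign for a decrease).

-212 billion

Discount-window repayment 39 billion rupees: repayment is debited from reserves → −39B.
OMO purchase (from banks) 23 billion rupees: the RBI pays by crediting reserve accounts → +23B.
Currency withdrawal 117 billion rupees: banks swap reserves for currency → −117B.
FX purchase 70 billion rupees: the RBI pays by crediting reserve accounts → +70B.
Asset sale (to non-banks) 149 billion rupees: the non-bank buyers' banks settle from reserves → −149B.
Net: −39 + 23 − 117 + 70 − 149 = -212 billion.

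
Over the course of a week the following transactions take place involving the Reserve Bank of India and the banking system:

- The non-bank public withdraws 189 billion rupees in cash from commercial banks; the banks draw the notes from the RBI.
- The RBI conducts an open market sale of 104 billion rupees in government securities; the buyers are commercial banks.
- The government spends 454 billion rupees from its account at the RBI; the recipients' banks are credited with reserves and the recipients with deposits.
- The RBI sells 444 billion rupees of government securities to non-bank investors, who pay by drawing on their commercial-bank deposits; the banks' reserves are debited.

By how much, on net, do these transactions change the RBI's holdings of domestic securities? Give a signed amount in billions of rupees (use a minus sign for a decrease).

Currency withdrawal 189 billion rupees: the RBI's securities portfolio is untouched → 0.
OMO sale (to banks) 104 billion rupees: securities removed from the RBI's portfolio → −104B.
Government spending 454 billion rupees: the RBI's securities portfolio is untouched → 0.
Asset sale (to non-banks) 444 billion rupees: securities removed from the RBI's portfolio → −444B.
Net: 0 − 104 + 0 − 444 = -548 billion.

-548 billion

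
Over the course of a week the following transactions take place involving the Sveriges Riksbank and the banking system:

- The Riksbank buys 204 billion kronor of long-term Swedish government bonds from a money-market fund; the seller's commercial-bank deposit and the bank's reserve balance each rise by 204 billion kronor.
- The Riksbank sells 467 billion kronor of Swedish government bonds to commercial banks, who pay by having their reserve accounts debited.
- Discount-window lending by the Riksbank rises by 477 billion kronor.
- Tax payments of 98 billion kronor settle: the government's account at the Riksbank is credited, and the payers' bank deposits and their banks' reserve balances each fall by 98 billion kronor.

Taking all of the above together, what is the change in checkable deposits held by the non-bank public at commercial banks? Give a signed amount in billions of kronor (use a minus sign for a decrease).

+106 billion

Asset purchase (from non-banks) 204 billion kronor: non-bank counterparties' bank balances rise → +204B.
OMO sale (to banks) 467 billion kronor: the counterparty is a bank, so public deposits are unchanged → 0.
Discount-window loan 477 billion kronor: the counterparty is a bank, so public deposits are unchanged → 0.
Government account inflow 98 billion kronor: non-bank counterparties' bank balances fall → −98B.
Net: 204 + 0 + 0 − 98 = +106 billion.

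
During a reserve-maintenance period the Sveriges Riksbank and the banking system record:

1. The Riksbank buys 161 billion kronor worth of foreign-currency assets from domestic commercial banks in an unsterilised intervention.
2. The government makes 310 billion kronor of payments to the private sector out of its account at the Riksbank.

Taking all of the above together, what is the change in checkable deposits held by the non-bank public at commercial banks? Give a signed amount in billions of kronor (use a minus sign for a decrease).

Riksbank balance sheet:
  Assets:      Foreign assets +161B
  Liabilities: Bank reserves +471B, Government deposits −310B
Commercial banking system:
  Assets:      Reserves at CB +471B, Foreign assets −161B
  Liabilities: Checkable deposits +310B
So the change in checkable deposits held by the non-bank public at commercial banks is +310 billion.

+310 billion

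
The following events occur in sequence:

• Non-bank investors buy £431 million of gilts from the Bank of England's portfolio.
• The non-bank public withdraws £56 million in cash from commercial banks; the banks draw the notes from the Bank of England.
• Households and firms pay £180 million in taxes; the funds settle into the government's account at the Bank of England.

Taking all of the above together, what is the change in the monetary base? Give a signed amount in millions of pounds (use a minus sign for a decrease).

Asset sale (to non-banks) £431 million: Bank of England balance sheet contracts → −£431M.
Currency withdrawal £56 million: just a shift between currency and reserves — both are base money → 0.
Government account inflow £180 million: reserves shift to a non-base liability → −£180M.
Net: −431 + 0 − 180 = -£611 million.

-£611 million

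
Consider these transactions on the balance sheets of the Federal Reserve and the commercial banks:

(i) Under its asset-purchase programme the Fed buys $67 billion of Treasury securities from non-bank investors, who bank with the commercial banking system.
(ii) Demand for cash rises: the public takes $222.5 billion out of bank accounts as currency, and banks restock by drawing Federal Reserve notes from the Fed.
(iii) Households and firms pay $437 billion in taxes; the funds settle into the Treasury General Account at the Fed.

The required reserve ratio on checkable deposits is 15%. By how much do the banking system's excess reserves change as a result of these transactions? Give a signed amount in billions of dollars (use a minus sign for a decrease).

Asset purchase (from non-banks) $67 billion: reserves +$67B, deposits +$67B.
Currency withdrawal $222.5 billion: reserves −$222.5B, deposits −$222.5B.
Government account inflow $437 billion: reserves −$437B, deposits −$437B.
Totals: Δreserves = −$592.5B, Δdeposits = −$592.5B.
Δrequired reserves = 15% × −$592.5B = −$88.875B.
Δexcess reserves = Δreserves − Δrequired = −$592.5B − (−$88.875B) = -$503.625 billion.

-$503.625 billion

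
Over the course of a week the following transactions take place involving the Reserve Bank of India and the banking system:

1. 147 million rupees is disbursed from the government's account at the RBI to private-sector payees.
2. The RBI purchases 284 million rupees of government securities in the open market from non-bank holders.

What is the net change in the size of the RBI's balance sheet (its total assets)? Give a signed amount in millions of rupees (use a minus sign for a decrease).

RBI balance sheet:
  Assets:      Securities +284M
  Liabilities: Bank reserves +431M, Government deposits −147M
Commercial banking system:
  Assets:      Reserves at CB +431M
  Liabilities: Checkable deposits +431M
Change in total RBI assets = +284 million.

+284 million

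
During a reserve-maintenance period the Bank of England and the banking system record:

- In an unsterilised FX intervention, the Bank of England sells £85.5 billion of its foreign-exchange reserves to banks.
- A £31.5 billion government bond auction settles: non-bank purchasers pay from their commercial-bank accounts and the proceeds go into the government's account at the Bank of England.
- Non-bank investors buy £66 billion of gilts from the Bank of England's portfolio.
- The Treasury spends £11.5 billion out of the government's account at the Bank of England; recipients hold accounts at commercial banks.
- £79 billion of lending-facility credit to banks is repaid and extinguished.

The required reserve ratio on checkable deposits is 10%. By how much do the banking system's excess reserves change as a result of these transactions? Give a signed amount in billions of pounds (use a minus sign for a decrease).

FX sale £85.5 billion: reserves −£85.5B, deposits 0.
Government account inflow £31.5 billion: reserves −£31.5B, deposits −£31.5B.
Asset sale (to non-banks) £66 billion: reserves −£66B, deposits −£66B.
Government spending £11.5 billion: reserves +£11.5B, deposits +£11.5B.
Discount-window repayment £79 billion: reserves −£79B, deposits 0.
Totals: Δreserves = −£250.5B, Δdeposits = −£86B.
Δrequired reserves = 10% × −£86B = −£8.6B.
Δexcess reserves = Δreserves − Δrequired = −£250.5B − (−£8.6B) = -£241.9 billion.

-£241.9 billion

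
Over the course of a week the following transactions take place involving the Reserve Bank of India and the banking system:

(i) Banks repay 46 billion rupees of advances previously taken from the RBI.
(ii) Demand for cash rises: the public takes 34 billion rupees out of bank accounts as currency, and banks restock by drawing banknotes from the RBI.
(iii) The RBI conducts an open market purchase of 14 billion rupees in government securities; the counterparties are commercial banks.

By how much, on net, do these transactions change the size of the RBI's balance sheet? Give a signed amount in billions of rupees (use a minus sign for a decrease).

-32 billion

RBI balance sheet:
  Assets:      Securities +14B, Loans to banks −46B
  Liabilities: Bank reserves −66B, Currency in circulation +34B
Commercial banking system:
  Assets:      Reserves at CB −66B, Securities −14B
  Liabilities: Checkable deposits −34B, Borrowings from CB −46B
Change in total RBI assets = -32 billion.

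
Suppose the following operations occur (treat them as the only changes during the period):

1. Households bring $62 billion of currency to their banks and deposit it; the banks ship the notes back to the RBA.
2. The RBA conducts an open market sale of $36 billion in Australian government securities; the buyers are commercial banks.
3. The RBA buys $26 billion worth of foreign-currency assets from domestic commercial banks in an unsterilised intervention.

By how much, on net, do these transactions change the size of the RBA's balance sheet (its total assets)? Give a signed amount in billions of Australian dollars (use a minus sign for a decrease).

-$10 billion

RBA balance sheet:
  Assets:      Securities −$36B, Foreign assets +$26B
  Liabilities: Bank reserves +$52B, Currency in circulation −$62B
Commercial banking system:
  Assets:      Reserves at CB +$52B, Securities +$36B, Foreign assets −$26B
  Liabilities: Checkable deposits +$62B
Change in total RBA assets = -$10 billion.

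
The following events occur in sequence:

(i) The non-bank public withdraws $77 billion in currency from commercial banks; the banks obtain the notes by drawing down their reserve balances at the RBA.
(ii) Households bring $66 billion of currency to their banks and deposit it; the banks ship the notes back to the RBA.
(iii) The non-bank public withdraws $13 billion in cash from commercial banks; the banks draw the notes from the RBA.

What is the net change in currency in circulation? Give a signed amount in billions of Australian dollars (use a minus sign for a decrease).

+$24 billion

Currency withdrawal $77 billion: notes leave the central bank → +$77B.
Currency deposit $66 billion: notes return to the central bank → −$66B.
Currency withdrawal $13 billion: notes leave the central bank → +$13B.
Net: 77 − 66 + 13 = +$24 billion.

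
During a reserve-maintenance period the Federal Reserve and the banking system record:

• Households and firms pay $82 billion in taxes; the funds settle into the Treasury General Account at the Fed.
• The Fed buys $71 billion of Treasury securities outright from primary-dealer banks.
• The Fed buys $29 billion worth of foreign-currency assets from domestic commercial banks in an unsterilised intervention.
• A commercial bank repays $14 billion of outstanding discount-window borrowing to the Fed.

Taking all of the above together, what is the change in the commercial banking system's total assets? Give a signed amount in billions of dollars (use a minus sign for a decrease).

Fed balance sheet:
  Assets:      Securities +$71B, Loans to banks −$14B, Foreign assets +$29B
  Liabilities: Bank reserves +$4B, Government deposits +$82B
Commercial banking system:
  Assets:      Reserves at CB +$4B, Securities −$71B, Foreign assets −$29B
  Liabilities: Checkable deposits −$82B, Borrowings from CB −$14B
Change in total bank assets = -$96 billion.

-$96 billion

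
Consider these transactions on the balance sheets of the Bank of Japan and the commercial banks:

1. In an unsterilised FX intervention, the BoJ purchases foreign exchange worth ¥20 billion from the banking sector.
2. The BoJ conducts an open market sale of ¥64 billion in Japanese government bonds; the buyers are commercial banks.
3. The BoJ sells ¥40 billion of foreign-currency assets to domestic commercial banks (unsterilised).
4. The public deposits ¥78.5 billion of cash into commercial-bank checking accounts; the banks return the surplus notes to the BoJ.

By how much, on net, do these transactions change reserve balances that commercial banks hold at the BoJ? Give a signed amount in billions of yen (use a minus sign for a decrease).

-¥5.5 billion

FX purchase ¥20 billion: the BoJ pays by crediting reserve accounts → +¥20B.
OMO sale (to banks) ¥64 billion: the buying banks pay out of their reserve balances → −¥64B.
FX sale ¥40 billion: the buying banks pay out of their reserve balances → −¥40B.
Currency deposit ¥78.5 billion: returned notes are swapped for reserve credit → +¥78.5B.
Net: 20 − 64 − 40 + 78.5 = -¥5.5 billion.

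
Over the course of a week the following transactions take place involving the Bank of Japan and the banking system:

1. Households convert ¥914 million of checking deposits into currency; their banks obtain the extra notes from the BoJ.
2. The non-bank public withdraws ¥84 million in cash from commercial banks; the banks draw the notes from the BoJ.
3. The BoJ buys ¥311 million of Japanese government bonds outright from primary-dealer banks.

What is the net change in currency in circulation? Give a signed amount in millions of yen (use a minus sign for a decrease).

+¥998 million

Currency withdrawal ¥914 million: notes leave the central bank → +¥914M.
Currency withdrawal ¥84 million: notes leave the central bank → +¥84M.
OMO purchase (from banks) ¥311 million: no currency enters or leaves circulation → 0.
Net: 914 + 84 + 0 = +¥998 million.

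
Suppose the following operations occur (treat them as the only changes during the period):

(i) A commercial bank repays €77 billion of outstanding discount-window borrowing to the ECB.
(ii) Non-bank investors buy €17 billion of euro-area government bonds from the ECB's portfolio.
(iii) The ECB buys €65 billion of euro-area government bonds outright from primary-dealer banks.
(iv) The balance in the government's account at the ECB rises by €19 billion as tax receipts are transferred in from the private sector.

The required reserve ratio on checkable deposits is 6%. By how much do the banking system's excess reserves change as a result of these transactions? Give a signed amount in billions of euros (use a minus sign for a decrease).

Discount-window repayment €77 billion: reserves −€77B, deposits 0.
Asset sale (to non-banks) €17 billion: reserves −€17B, deposits −€17B.
OMO purchase (from banks) €65 billion: reserves +€65B, deposits 0.
Government account inflow €19 billion: reserves −€19B, deposits −€19B.
Totals: Δreserves = −€48B, Δdeposits = −€36B.
Δrequired reserves = 6% × −€36B = −€2.16B.
Δexcess reserves = Δreserves − Δrequired = −€48B − (−€2.16B) = -€45.84 billion.

-€45.84 billion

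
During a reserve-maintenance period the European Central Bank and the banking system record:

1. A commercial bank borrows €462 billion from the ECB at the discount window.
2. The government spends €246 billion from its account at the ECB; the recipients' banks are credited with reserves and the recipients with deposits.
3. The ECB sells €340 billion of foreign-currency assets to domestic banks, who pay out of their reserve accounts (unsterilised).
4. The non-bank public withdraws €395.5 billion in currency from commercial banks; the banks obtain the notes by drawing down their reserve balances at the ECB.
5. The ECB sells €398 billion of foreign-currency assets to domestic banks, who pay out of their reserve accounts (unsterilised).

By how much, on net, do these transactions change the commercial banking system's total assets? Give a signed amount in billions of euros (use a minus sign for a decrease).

+€312.5 billion

Discount-window loan €462 billion: bank balance sheets expand → +€462B.
Government spending €246 billion: bank balance sheets expand → +€246B.
FX sale €340 billion: just an asset swap on bank balance sheets → 0.
Currency withdrawal €395.5 billion: bank balance sheets shrink → −€395.5B.
FX sale €398 billion: just an asset swap on bank balance sheets → 0.
Net: 462 + 246 + 0 − 395.5 + 0 = +€312.5 billion.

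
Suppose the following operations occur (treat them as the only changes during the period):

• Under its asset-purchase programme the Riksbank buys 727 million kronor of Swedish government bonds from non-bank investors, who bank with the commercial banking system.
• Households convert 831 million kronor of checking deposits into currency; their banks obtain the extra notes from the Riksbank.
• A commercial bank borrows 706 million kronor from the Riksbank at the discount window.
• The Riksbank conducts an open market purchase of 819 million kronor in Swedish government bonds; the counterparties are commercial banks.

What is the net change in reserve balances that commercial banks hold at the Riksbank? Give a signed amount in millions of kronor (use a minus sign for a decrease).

+1421 million

Asset purchase (from non-banks) 727 million kronor: the Riksbank pays by crediting reserve accounts → +727M.
Currency withdrawal 831 million kronor: banks swap reserves for currency → −831M.
Discount-window loan 706 million kronor: the loan is credited to the bank's reserve account → +706M.
OMO purchase (from banks) 819 million kronor: the Riksbank pays by crediting reserve accounts → +819M.
Net: 727 − 831 + 706 + 819 = +1421 million.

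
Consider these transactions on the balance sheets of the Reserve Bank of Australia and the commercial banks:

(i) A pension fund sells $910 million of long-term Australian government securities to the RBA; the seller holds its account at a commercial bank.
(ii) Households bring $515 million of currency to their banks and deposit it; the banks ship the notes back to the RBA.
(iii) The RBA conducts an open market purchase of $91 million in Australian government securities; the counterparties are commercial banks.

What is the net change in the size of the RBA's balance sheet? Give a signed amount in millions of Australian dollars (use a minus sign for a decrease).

+$1001 million

Asset purchase (from non-banks) $910 million: an RBA asset is acquired → +$910M.
Currency deposit $515 million: only the composition of liabilities changes → 0.
OMO purchase (from banks) $91 million: an RBA asset is acquired → +$91M.
Net: 910 + 0 + 91 = +$1001 million.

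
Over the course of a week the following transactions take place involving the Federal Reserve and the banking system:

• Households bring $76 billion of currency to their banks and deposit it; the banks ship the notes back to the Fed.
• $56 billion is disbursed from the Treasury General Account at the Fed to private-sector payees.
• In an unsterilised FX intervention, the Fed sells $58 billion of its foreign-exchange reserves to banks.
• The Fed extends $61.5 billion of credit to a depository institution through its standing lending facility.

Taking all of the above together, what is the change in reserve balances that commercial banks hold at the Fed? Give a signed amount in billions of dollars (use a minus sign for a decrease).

Currency deposit $76 billion: returned notes are swapped for reserve credit → +$76B.
Government spending $56 billion: government payments flow into bank reserve accounts → +$56B.
FX sale $58 billion: the buying banks pay out of their reserve balances → −$58B.
Discount-window loan $61.5 billion: the loan is credited to the bank's reserve account → +$61.5B.
Net: 76 + 56 − 58 + 61.5 = +$135.5 billion.

+$135.5 billion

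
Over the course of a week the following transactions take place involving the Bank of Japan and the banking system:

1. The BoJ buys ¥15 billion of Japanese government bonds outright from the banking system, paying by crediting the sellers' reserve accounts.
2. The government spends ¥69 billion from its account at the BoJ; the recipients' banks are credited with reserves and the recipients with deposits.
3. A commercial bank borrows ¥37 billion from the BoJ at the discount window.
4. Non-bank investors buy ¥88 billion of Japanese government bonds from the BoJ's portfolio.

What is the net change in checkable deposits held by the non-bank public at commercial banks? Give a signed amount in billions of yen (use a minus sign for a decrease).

-¥19 billion

BoJ balance sheet:
  Assets:      Securities −¥73B, Loans to banks +¥37B
  Liabilities: Bank reserves +¥33B, Government deposits −¥69B
Commercial banking system:
  Assets:      Reserves at CB +¥33B, Securities −¥15B
  Liabilities: Checkable deposits −¥19B, Borrowings from CB +¥37B
So the change in checkable deposits held by the non-bank public at commercial banks is -¥19 billion.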